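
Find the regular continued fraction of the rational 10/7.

[1; 2, 3]

Run the Euclidean algorithm on 10 and 7; the successive quotients are the partial quotients a_0, a_1, ... (each step inverts the fractional part left over by the previous one):
  10 = 1*7 + 3, so a_0 = 1.
  7 = 2*3 + 1, so a_1 = 2.
  3 = 3*1 + 0, so a_2 = 3.
The remainder reaches 0 after 3 divisions, so the expansion has 3 partial quotients, read off in order.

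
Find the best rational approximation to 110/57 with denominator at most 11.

Expand x = 110/57 as a continued fraction with the Euclidean algorithm:
  110 = 1*57 + 53, so a_0 = 1.
  57 = 1*53 + 4, so a_1 = 1.
  53 = 13*4 + 1, so a_2 = 13.
  4 = 4*1 + 0, so a_3 = 4.
so x = [1; 1, 13, 4].
Convergents (p_i = a_i*p_{i-1} + p_{i-2}, q_i = a_i*q_{i-1} + q_{i-2} with p_{-2}=0, p_{-1}=1, q_{-2}=1, q_{-1}=0), until the denominator exceeds 11:
  i=0: a_0=1, p_0 = 1*1 + 0 = 1, q_0 = 1*0 + 1 = 1.
  i=1: a_1=1, p_1 = 1*1 + 1 = 2, q_1 = 1*1 + 0 = 1.
  i=2: a_2=13, p_2 = 13*2 + 1 = 27, q_2 = 13*1 + 1 = 14.
q_2 = 14 > 11, so the last convergent with denominator <= 11 is p_1/q_1 = 2/1.
The closest fraction with denominator <= 11 is either p_1/q_1 or the intermediate fraction (k*p_1 + p_0)/(k*q_1 + q_0) with the largest k >= 1 whose denominator stays <= 11; these approach x as k grows, and every other convergent or intermediate fraction in range is farther away.
Largest k: floor((11 - q_0)/q_1) = floor((11 - 1)/1) = 10.
That gives (10*2 + 1)/(10*1 + 1) = 21/11.
Compare the errors: |x - 2/1| = |110*1 - 2*57|/(57*1) = 4/57, and |x - 21/11| = |110*11 - 21*57|/(57*11) = 13/627.
Cross-multiplying, 13*57 = 741 < 2508 = 4*627, so 13/627 is smaller: the intermediate fraction 21/11 is closer to x than 2/1.

21/11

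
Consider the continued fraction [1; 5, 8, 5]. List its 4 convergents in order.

Using the convergent recurrence p_i = a_i*p_{i-1} + p_{i-2}, q_i = a_i*q_{i-1} + q_{i-2} with p_{-2}=0, p_{-1}=1, q_{-2}=1, q_{-1}=0:
  i=0: a_0=1, p_0 = 1*1 + 0 = 1, q_0 = 1*0 + 1 = 1.
  i=1: a_1=5, p_1 = 5*1 + 1 = 6, q_1 = 5*1 + 0 = 5.
  i=2: a_2=8, p_2 = 8*6 + 1 = 49, q_2 = 8*5 + 1 = 41.
  i=3: a_3=5, p_3 = 5*49 + 6 = 251, q_3 = 5*41 + 5 = 210.

1/1, 6/5, 49/41, 251/210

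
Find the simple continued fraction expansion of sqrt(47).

[6; (1, 5, 1, 12)]

Write x_i = (sqrt(47) + m_i)/d_i with (m_0, d_0) = (0, 1). a_0 = floor(sqrt(47)) = 6, since 6^2 = 36 <= 47 < 49 = 7^2.
Iterate m_{i+1} = d_i*a_i - m_i, d_{i+1} = (47 - m_{i+1}^2)/d_i, a_{i+1} = floor((a_0 + m_{i+1})/d_{i+1}):
  m_1 = 1*6 - 0 = 6, d_1 = (47 - 6^2)/1 = 11/1 = 11, a_1 = floor((6 + 6)/11) = 1.
  m_2 = 11*1 - 6 = 5, d_2 = (47 - 5^2)/11 = 22/11 = 2, a_2 = floor((6 + 5)/2) = 5.
  m_3 = 2*5 - 5 = 5, d_3 = (47 - 5^2)/2 = 22/2 = 11, a_3 = floor((6 + 5)/11) = 1.
  m_4 = 11*1 - 5 = 6, d_4 = (47 - 6^2)/11 = 11/11 = 1, a_4 = floor((6 + 6)/1) = 12.
  m_5 = 1*12 - 6 = 6, d_5 = (47 - 6^2)/1 = 11/1 = 11: (m_5, d_5) = (m_1, d_1) = (6, 11), so from here the quotients repeat a_1, ..., a_4; the period length is 4.
Hence the expansion of sqrt(47) is a_0 = 6 followed by the repeating block 1, 5, 1, 12 (period 4).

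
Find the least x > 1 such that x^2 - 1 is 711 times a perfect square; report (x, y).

First expand sqrt(711) as a continued fraction. With x_i = (sqrt(711) + m_i)/d_i and (m_0, d_0) = (0, 1): a_0 = floor(sqrt(711)) = 26, since 26^2 = 676 <= 711 < 729 = 27^2.
Iterate m_{i+1} = d_i*a_i - m_i, d_{i+1} = (711 - m_{i+1}^2)/d_i, a_{i+1} = floor((a_0 + m_{i+1})/d_{i+1}):
  m_1 = 1*26 - 0 = 26, d_1 = (711 - 26^2)/1 = 35/1 = 35, a_1 = floor((26 + 26)/35) = 1.
  m_2 = 35*1 - 26 = 9, d_2 = (711 - 9^2)/35 = 630/35 = 18, a_2 = floor((26 + 9)/18) = 1.
  m_3 = 18*1 - 9 = 9, d_3 = (711 - 9^2)/18 = 630/18 = 35, a_3 = floor((26 + 9)/35) = 1.
  m_4 = 35*1 - 9 = 26, d_4 = (711 - 26^2)/35 = 35/35 = 1, a_4 = floor((26 + 26)/1) = 52.
  m_5 = 1*52 - 26 = 26, d_5 = (711 - 26^2)/1 = 35/1 = 35: (m_5, d_5) = (m_1, d_1) = (26, 35), so from here the quotients repeat a_1, ..., a_4; the period length is 4.
So sqrt(711) = [26; (1, 1, 1, 52)] with period length k = 4.
k is even, so the fundamental solution of x^2 - 711y^2 = 1 is (p_{k-1}, q_{k-1}) = (p_3, q_3); compute convergents through index 3.
Convergents (p_i = a_i*p_{i-1} + p_{i-2}, q_i = a_i*q_{i-1} + q_{i-2} with p_{-2}=0, p_{-1}=1, q_{-2}=1, q_{-1}=0):
  i=0: a_0=26, p_0 = 26*1 + 0 = 26, q_0 = 26*0 + 1 = 1.
  i=1: a_1=1, p_1 = 1*26 + 1 = 27, q_1 = 1*1 + 0 = 1.
  i=2: a_2=1, p_2 = 1*27 + 26 = 53, q_2 = 1*1 + 1 = 2.
  i=3: a_3=1, p_3 = 1*53 + 27 = 80, q_3 = 1*2 + 1 = 3.
Check: 80^2 - 711*3^2 = 6400 - 6399 = 1, so (x, y) = (80, 3) solves the equation, and by the theorem it is the least positive solution.

(x, y) = (80, 3)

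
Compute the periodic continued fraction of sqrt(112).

Write x_i = (sqrt(112) + m_i)/d_i with (m_0, d_0) = (0, 1). a_0 = floor(sqrt(112)) = 10, since 10^2 = 100 <= 112 < 121 = 11^2.
Iterate m_{i+1} = d_i*a_i - m_i, d_{i+1} = (112 - m_{i+1}^2)/d_i, a_{i+1} = floor((a_0 + m_{i+1})/d_{i+1}):
  m_1 = 1*10 - 0 = 10, d_1 = (112 - 10^2)/1 = 12/1 = 12, a_1 = floor((10 + 10)/12) = 1.
  m_2 = 12*1 - 10 = 2, d_2 = (112 - 2^2)/12 = 108/12 = 9, a_2 = floor((10 + 2)/9) = 1.
  m_3 = 9*1 - 2 = 7, d_3 = (112 - 7^2)/9 = 63/9 = 7, a_3 = floor((10 + 7)/7) = 2.
  m_4 = 7*2 - 7 = 7, d_4 = (112 - 7^2)/7 = 63/7 = 9, a_4 = floor((10 + 7)/9) = 1.
  m_5 = 9*1 - 7 = 2, d_5 = (112 - 2^2)/9 = 108/9 = 12, a_5 = floor((10 + 2)/12) = 1.
  m_6 = 12*1 - 2 = 10, d_6 = (112 - 10^2)/12 = 12/12 = 1, a_6 = floor((10 + 10)/1) = 20.
  m_7 = 1*20 - 10 = 10, d_7 = (112 - 10^2)/1 = 12/1 = 12: (m_7, d_7) = (m_1, d_1) = (10, 12), so from here the quotients repeat a_1, ..., a_6; the period length is 6.
Hence the expansion of sqrt(112) is a_0 = 10 followed by the repeating block 1, 1, 2, 1, 1, 20 (period 6).

[10; (1, 1, 2, 1, 1, 20)]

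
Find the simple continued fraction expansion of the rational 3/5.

Run the Euclidean algorithm on 3 and 5; the successive quotients are the partial quotients a_0, a_1, ... (each step inverts the fractional part left over by the previous one):
  3 = 0*5 + 3, so a_0 = 0.
  5 = 1*3 + 2, so a_1 = 1.
  3 = 1*2 + 1, so a_2 = 1.
  2 = 2*1 + 0, so a_3 = 2.
The remainder reaches 0 after 4 divisions, so the expansion has 4 partial quotients, read off in order.

[0; 1, 1, 2]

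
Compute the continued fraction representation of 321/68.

Run the Euclidean algorithm on 321 and 68; the successive quotients are the partial quotients a_0, a_1, ... (each step inverts the fractional part left over by the previous one):
  321 = 4*68 + 49, so a_0 = 4.
  68 = 1*49 + 19, so a_1 = 1.
  49 = 2*19 + 11, so a_2 = 2.
  19 = 1*11 + 8, so a_3 = 1.
  11 = 1*8 + 3, so a_4 = 1.
  8 = 2*3 + 2, so a_5 = 2.
  3 = 1*2 + 1, so a_6 = 1.
  2 = 2*1 + 0, so a_7 = 2.
The remainder reaches 0 after 8 divisions, so the expansion has 8 partial quotients, read off in order.

[4; 1, 2, 1, 1, 2, 1, 2]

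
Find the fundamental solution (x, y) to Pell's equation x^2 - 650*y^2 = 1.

(x, y) = (51, 2)

First expand sqrt(650) as a continued fraction. With x_i = (sqrt(650) + m_i)/d_i and (m_0, d_0) = (0, 1): a_0 = floor(sqrt(650)) = 25, since 25^2 = 625 <= 650 < 676 = 26^2.
Iterate m_{i+1} = d_i*a_i - m_i, d_{i+1} = (650 - m_{i+1}^2)/d_i, a_{i+1} = floor((a_0 + m_{i+1})/d_{i+1}):
  m_1 = 1*25 - 0 = 25, d_1 = (650 - 25^2)/1 = 25/1 = 25, a_1 = floor((25 + 25)/25) = 2.
  m_2 = 25*2 - 25 = 25, d_2 = (650 - 25^2)/25 = 25/25 = 1, a_2 = floor((25 + 25)/1) = 50.
  m_3 = 1*50 - 25 = 25, d_3 = (650 - 25^2)/1 = 25/1 = 25: (m_3, d_3) = (m_1, d_1) = (25, 25), so from here the quotients repeat a_1, a_2; the period length is 2.
So sqrt(650) = [25; (2, 50)] with period length k = 2.
k is even, so the fundamental solution of x^2 - 650y^2 = 1 is (p_{k-1}, q_{k-1}) = (p_1, q_1); compute convergents through index 1.
Convergents (p_i = a_i*p_{i-1} + p_{i-2}, q_i = a_i*q_{i-1} + q_{i-2} with p_{-2}=0, p_{-1}=1, q_{-2}=1, q_{-1}=0):
  i=0: a_0=25, p_0 = 25*1 + 0 = 25, q_0 = 25*0 + 1 = 1.
  i=1: a_1=2, p_1 = 2*25 + 1 = 51, q_1 = 2*1 + 0 = 2.
Check: 51^2 - 650*2^2 = 2601 - 2600 = 1, so (x, y) = (51, 2) solves the equation, and by the theorem it is the least positive solution.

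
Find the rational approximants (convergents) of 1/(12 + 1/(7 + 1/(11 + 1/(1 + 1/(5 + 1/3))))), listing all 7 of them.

Using the convergent recurrence p_i = a_i*p_{i-1} + p_{i-2}, q_i = a_i*q_{i-1} + q_{i-2} with p_{-2}=0, p_{-1}=1, q_{-2}=1, q_{-1}=0:
  i=0: a_0=0, p_0 = 0*1 + 0 = 0, q_0 = 0*0 + 1 = 1.
  i=1: a_1=12, p_1 = 12*0 + 1 = 1, q_1 = 12*1 + 0 = 12.
  i=2: a_2=7, p_2 = 7*1 + 0 = 7, q_2 = 7*12 + 1 = 85.
  i=3: a_3=11, p_3 = 11*7 + 1 = 78, q_3 = 11*85 + 12 = 947.
  i=4: a_4=1, p_4 = 1*78 + 7 = 85, q_4 = 1*947 + 85 = 1032.
  i=5: a_5=5, p_5 = 5*85 + 78 = 503, q_5 = 5*1032 + 947 = 6107.
  i=6: a_6=3, p_6 = 3*503 + 85 = 1594, q_6 = 3*6107 + 1032 = 19353.

0/1, 1/12, 7/85, 78/947, 85/1032, 503/6107, 1594/19353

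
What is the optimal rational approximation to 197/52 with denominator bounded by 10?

34/9

Expand x = 197/52 as a continued fraction with the Euclidean algorithm:
  197 = 3*52 + 41, so a_0 = 3.
  52 = 1*41 + 11, so a_1 = 1.
  41 = 3*11 + 8, so a_2 = 3.
  11 = 1*8 + 3, so a_3 = 1.
  8 = 2*3 + 2, so a_4 = 2.
  3 = 1*2 + 1, so a_5 = 1.
  2 = 2*1 + 0, so a_6 = 2.
so x = [3; 1, 3, 1, 2, 1, 2].
Convergents (p_i = a_i*p_{i-1} + p_{i-2}, q_i = a_i*q_{i-1} + q_{i-2} with p_{-2}=0, p_{-1}=1, q_{-2}=1, q_{-1}=0), until the denominator exceeds 10:
  i=0: a_0=3, p_0 = 3*1 + 0 = 3, q_0 = 3*0 + 1 = 1.
  i=1: a_1=1, p_1 = 1*3 + 1 = 4, q_1 = 1*1 + 0 = 1.
  i=2: a_2=3, p_2 = 3*4 + 3 = 15, q_2 = 3*1 + 1 = 4.
  i=3: a_3=1, p_3 = 1*15 + 4 = 19, q_3 = 1*4 + 1 = 5.
  i=4: a_4=2, p_4 = 2*19 + 15 = 53, q_4 = 2*5 + 4 = 14.
q_4 = 14 > 10, so the last convergent with denominator <= 10 is p_3/q_3 = 19/5.
The closest fraction with denominator <= 10 is either p_3/q_3 or the intermediate fraction (k*p_3 + p_2)/(k*q_3 + q_2) with the largest k >= 1 whose denominator stays <= 10; these approach x as k grows, and every other convergent or intermediate fraction in range is farther away.
Largest k: floor((10 - q_2)/q_3) = floor((10 - 4)/5) = 1.
That gives (1*19 + 15)/(1*5 + 4) = 34/9.
Compare the errors: |x - 19/5| = |197*5 - 19*52|/(52*5) = 3/260, and |x - 34/9| = |197*9 - 34*52|/(52*9) = 5/468.
Cross-multiplying, 5*260 = 1300 < 1404 = 3*468, so 5/468 is smaller: the intermediate fraction 34/9 is closer to x than 19/5.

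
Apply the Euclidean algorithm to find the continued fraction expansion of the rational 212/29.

Run the Euclidean algorithm on 212 and 29; the successive quotients are the partial quotients a_0, a_1, ... (each step inverts the fractional part left over by the previous one):
  212 = 7*29 + 9, so a_0 = 7.
  29 = 3*9 + 2, so a_1 = 3.
  9 = 4*2 + 1, so a_2 = 4.
  2 = 2*1 + 0, so a_3 = 2.
The remainder reaches 0 after 4 divisions, so the expansion has 4 partial quotients, read off in order.

[7; 3, 4, 2]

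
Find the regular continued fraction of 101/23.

[4; 2, 1, 1, 4]

Run the Euclidean algorithm on 101 and 23; the successive quotients are the partial quotients a_0, a_1, ... (each step inverts the fractional part left over by the previous one):
  101 = 4*23 + 9, so a_0 = 4.
  23 = 2*9 + 5, so a_1 = 2.
  9 = 1*5 + 4, so a_2 = 1.
  5 = 1*4 + 1, so a_3 = 1.
  4 = 4*1 + 0, so a_4 = 4.
The remainder reaches 0 after 5 divisions, so the expansion has 5 partial quotients, read off in order.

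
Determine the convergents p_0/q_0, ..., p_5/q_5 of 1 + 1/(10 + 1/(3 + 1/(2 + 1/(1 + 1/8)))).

1/1, 11/10, 34/31, 79/72, 113/103, 983/896

Using the convergent recurrence p_i = a_i*p_{i-1} + p_{i-2}, q_i = a_i*q_{i-1} + q_{i-2} with p_{-2}=0, p_{-1}=1, q_{-2}=1, q_{-1}=0:
  i=0: a_0=1, p_0 = 1*1 + 0 = 1, q_0 = 1*0 + 1 = 1.
  i=1: a_1=10, p_1 = 10*1 + 1 = 11, q_1 = 10*1 + 0 = 10.
  i=2: a_2=3, p_2 = 3*11 + 1 = 34, q_2 = 3*10 + 1 = 31.
  i=3: a_3=2, p_3 = 2*34 + 11 = 79, q_3 = 2*31 + 10 = 72.
  i=4: a_4=1, p_4 = 1*79 + 34 = 113, q_4 = 1*72 + 31 = 103.
  i=5: a_5=8, p_5 = 8*113 + 79 = 983, q_5 = 8*103 + 72 = 896.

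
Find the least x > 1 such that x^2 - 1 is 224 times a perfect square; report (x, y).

First expand sqrt(224) as a continued fraction. With x_i = (sqrt(224) + m_i)/d_i and (m_0, d_0) = (0, 1): a_0 = floor(sqrt(224)) = 14, since 14^2 = 196 <= 224 < 225 = 15^2.
Iterate m_{i+1} = d_i*a_i - m_i, d_{i+1} = (224 - m_{i+1}^2)/d_i, a_{i+1} = floor((a_0 + m_{i+1})/d_{i+1}):
  m_1 = 1*14 - 0 = 14, d_1 = (224 - 14^2)/1 = 28/1 = 28, a_1 = floor((14 + 14)/28) = 1.
  m_2 = 28*1 - 14 = 14, d_2 = (224 - 14^2)/28 = 28/28 = 1, a_2 = floor((14 + 14)/1) = 28.
  m_3 = 1*28 - 14 = 14, d_3 = (224 - 14^2)/1 = 28/1 = 28: (m_3, d_3) = (m_1, d_1) = (14, 28), so from here the quotients repeat a_1, a_2; the period length is 2.
So sqrt(224) = [14; (1, 28)] with period length k = 2.
k is even, so the fundamental solution of x^2 - 224y^2 = 1 is (p_{k-1}, q_{k-1}) = (p_1, q_1); compute convergents through index 1.
Convergents (p_i = a_i*p_{i-1} + p_{i-2}, q_i = a_i*q_{i-1} + q_{i-2} with p_{-2}=0, p_{-1}=1, q_{-2}=1, q_{-1}=0):
  i=0: a_0=14, p_0 = 14*1 + 0 = 14, q_0 = 14*0 + 1 = 1.
  i=1: a_1=1, p_1 = 1*14 + 1 = 15, q_1 = 1*1 + 0 = 1.
Check: 15^2 - 224*1^2 = 225 - 224 = 1, so (x, y) = (15, 1) solves the equation, and by the theorem it is the least positive solution.

(x, y) = (15, 1)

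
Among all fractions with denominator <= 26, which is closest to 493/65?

91/12

Expand x = 493/65 as a continued fraction with the Euclidean algorithm:
  493 = 7*65 + 38, so a_0 = 7.
  65 = 1*38 + 27, so a_1 = 1.
  38 = 1*27 + 11, so a_2 = 1.
  27 = 2*11 + 5, so a_3 = 2.
  11 = 2*5 + 1, so a_4 = 2.
  5 = 5*1 + 0, so a_5 = 5.
so x = [7; 1, 1, 2, 2, 5].
Convergents (p_i = a_i*p_{i-1} + p_{i-2}, q_i = a_i*q_{i-1} + q_{i-2} with p_{-2}=0, p_{-1}=1, q_{-2}=1, q_{-1}=0), until the denominator exceeds 26:
  i=0: a_0=7, p_0 = 7*1 + 0 = 7, q_0 = 7*0 + 1 = 1.
  i=1: a_1=1, p_1 = 1*7 + 1 = 8, q_1 = 1*1 + 0 = 1.
  i=2: a_2=1, p_2 = 1*8 + 7 = 15, q_2 = 1*1 + 1 = 2.
  i=3: a_3=2, p_3 = 2*15 + 8 = 38, q_3 = 2*2 + 1 = 5.
  i=4: a_4=2, p_4 = 2*38 + 15 = 91, q_4 = 2*5 + 2 = 12.
  i=5: a_5=5, p_5 = 5*91 + 38 = 493, q_5 = 5*12 + 5 = 65.
q_5 = 65 > 26, so the last convergent with denominator <= 26 is p_4/q_4 = 91/12.
The closest fraction with denominator <= 26 is either p_4/q_4 or the intermediate fraction (k*p_4 + p_3)/(k*q_4 + q_3) with the largest k >= 1 whose denominator stays <= 26; these approach x as k grows, and every other convergent or intermediate fraction in range is farther away.
Largest k: floor((26 - q_3)/q_4) = floor((26 - 5)/12) = 1.
That gives (1*91 + 38)/(1*12 + 5) = 129/17.
Compare the errors: |x - 91/12| = |493*12 - 91*65|/(65*12) = 1/780, and |x - 129/17| = |493*17 - 129*65|/(65*17) = 4/1105.
Cross-multiplying, 1*1105 = 1105 < 3120 = 4*780, so 1/780 is smaller: the convergent 91/12 is closer to x than 129/17.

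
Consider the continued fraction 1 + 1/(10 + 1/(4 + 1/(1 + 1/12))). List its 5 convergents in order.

Using the convergent recurrence p_i = a_i*p_{i-1} + p_{i-2}, q_i = a_i*q_{i-1} + q_{i-2} with p_{-2}=0, p_{-1}=1, q_{-2}=1, q_{-1}=0:
  i=0: a_0=1, p_0 = 1*1 + 0 = 1, q_0 = 1*0 + 1 = 1.
  i=1: a_1=10, p_1 = 10*1 + 1 = 11, q_1 = 10*1 + 0 = 10.
  i=2: a_2=4, p_2 = 4*11 + 1 = 45, q_2 = 4*10 + 1 = 41.
  i=3: a_3=1, p_3 = 1*45 + 11 = 56, q_3 = 1*41 + 10 = 51.
  i=4: a_4=12, p_4 = 12*56 + 45 = 717, q_4 = 12*51 + 41 = 653.

1/1, 11/10, 45/41, 56/51, 717/653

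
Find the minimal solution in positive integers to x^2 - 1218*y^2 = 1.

First expand sqrt(1218) as a continued fraction. With x_i = (sqrt(1218) + m_i)/d_i and (m_0, d_0) = (0, 1): a_0 = floor(sqrt(1218)) = 34, since 34^2 = 1156 <= 1218 < 1225 = 35^2.
Iterate m_{i+1} = d_i*a_i - m_i, d_{i+1} = (1218 - m_{i+1}^2)/d_i, a_{i+1} = floor((a_0 + m_{i+1})/d_{i+1}):
  m_1 = 1*34 - 0 = 34, d_1 = (1218 - 34^2)/1 = 62/1 = 62, a_1 = floor((34 + 34)/62) = 1.
  m_2 = 62*1 - 34 = 28, d_2 = (1218 - 28^2)/62 = 434/62 = 7, a_2 = floor((34 + 28)/7) = 8.
  m_3 = 7*8 - 28 = 28, d_3 = (1218 - 28^2)/7 = 434/7 = 62, a_3 = floor((34 + 28)/62) = 1.
  m_4 = 62*1 - 28 = 34, d_4 = (1218 - 34^2)/62 = 62/62 = 1, a_4 = floor((34 + 34)/1) = 68.
  m_5 = 1*68 - 34 = 34, d_5 = (1218 - 34^2)/1 = 62/1 = 62: (m_5, d_5) = (m_1, d_1) = (34, 62), so from here the quotients repeat a_1, ..., a_4; the period length is 4.
So sqrt(1218) = [34; (1, 8, 1, 68)] with period length k = 4.
k is even, so the fundamental solution of x^2 - 1218y^2 = 1 is (p_{k-1}, q_{k-1}) = (p_3, q_3); compute convergents through index 3.
Convergents (p_i = a_i*p_{i-1} + p_{i-2}, q_i = a_i*q_{i-1} + q_{i-2} with p_{-2}=0, p_{-1}=1, q_{-2}=1, q_{-1}=0):
  i=0: a_0=34, p_0 = 34*1 + 0 = 34, q_0 = 34*0 + 1 = 1.
  i=1: a_1=1, p_1 = 1*34 + 1 = 35, q_1 = 1*1 + 0 = 1.
  i=2: a_2=8, p_2 = 8*35 + 34 = 314, q_2 = 8*1 + 1 = 9.
  i=3: a_3=1, p_3 = 1*314 + 35 = 349, q_3 = 1*9 + 1 = 10.
Check: 349^2 - 1218*10^2 = 121801 - 121800 = 1, so (x, y) = (349, 10) solves the equation, and by the theorem it is the least positive solution.

(x, y) = (349, 10)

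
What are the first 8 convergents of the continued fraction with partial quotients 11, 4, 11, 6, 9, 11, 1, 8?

Using the convergent recurrence p_i = a_i*p_{i-1} + p_{i-2}, q_i = a_i*q_{i-1} + q_{i-2} with p_{-2}=0, p_{-1}=1, q_{-2}=1, q_{-1}=0:
  i=0: a_0=11, p_0 = 11*1 + 0 = 11, q_0 = 11*0 + 1 = 1.
  i=1: a_1=4, p_1 = 4*11 + 1 = 45, q_1 = 4*1 + 0 = 4.
  i=2: a_2=11, p_2 = 11*45 + 11 = 506, q_2 = 11*4 + 1 = 45.
  i=3: a_3=6, p_3 = 6*506 + 45 = 3081, q_3 = 6*45 + 4 = 274.
  i=4: a_4=9, p_4 = 9*3081 + 506 = 28235, q_4 = 9*274 + 45 = 2511.
  i=5: a_5=11, p_5 = 11*28235 + 3081 = 313666, q_5 = 11*2511 + 274 = 27895.
  i=6: a_6=1, p_6 = 1*313666 + 28235 = 341901, q_6 = 1*27895 + 2511 = 30406.
  i=7: a_7=8, p_7 = 8*341901 + 313666 = 3048874, q_7 = 8*30406 + 27895 = 271143.

11/1, 45/4, 506/45, 3081/274, 28235/2511, 313666/27895, 341901/30406, 3048874/271143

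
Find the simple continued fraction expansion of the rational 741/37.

Run the Euclidean algorithm on 741 and 37; the successive quotients are the partial quotients a_0, a_1, ... (each step inverts the fractional part left over by the previous one):
  741 = 20*37 + 1, so a_0 = 20.
  37 = 37*1 + 0, so a_1 = 37.
The remainder reaches 0 after 2 divisions, so the expansion has 2 partial quotients, read off in order.

[20; 37]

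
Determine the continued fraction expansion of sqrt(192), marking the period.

[13; (1, 5, 1, 26)]

Write x_i = (sqrt(192) + m_i)/d_i with (m_0, d_0) = (0, 1). a_0 = floor(sqrt(192)) = 13, since 13^2 = 169 <= 192 < 196 = 14^2.
Iterate m_{i+1} = d_i*a_i - m_i, d_{i+1} = (192 - m_{i+1}^2)/d_i, a_{i+1} = floor((a_0 + m_{i+1})/d_{i+1}):
  m_1 = 1*13 - 0 = 13, d_1 = (192 - 13^2)/1 = 23/1 = 23, a_1 = floor((13 + 13)/23) = 1.
  m_2 = 23*1 - 13 = 10, d_2 = (192 - 10^2)/23 = 92/23 = 4, a_2 = floor((13 + 10)/4) = 5.
  m_3 = 4*5 - 10 = 10, d_3 = (192 - 10^2)/4 = 92/4 = 23, a_3 = floor((13 + 10)/23) = 1.
  m_4 = 23*1 - 10 = 13, d_4 = (192 - 13^2)/23 = 23/23 = 1, a_4 = floor((13 + 13)/1) = 26.
  m_5 = 1*26 - 13 = 13, d_5 = (192 - 13^2)/1 = 23/1 = 23: (m_5, d_5) = (m_1, d_1) = (13, 23), so from here the quotients repeat a_1, ..., a_4; the period length is 4.
Hence the expansion of sqrt(192) is a_0 = 13 followed by the repeating block 1, 5, 1, 26 (period 4).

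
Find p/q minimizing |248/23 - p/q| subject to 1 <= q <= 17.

151/14

Expand x = 248/23 as a continued fraction with the Euclidean algorithm:
  248 = 10*23 + 18, so a_0 = 10.
  23 = 1*18 + 5, so a_1 = 1.
  18 = 3*5 + 3, so a_2 = 3.
  5 = 1*3 + 2, so a_3 = 1.
  3 = 1*2 + 1, so a_4 = 1.
  2 = 2*1 + 0, so a_5 = 2.
so x = [10; 1, 3, 1, 1, 2].
Convergents (p_i = a_i*p_{i-1} + p_{i-2}, q_i = a_i*q_{i-1} + q_{i-2} with p_{-2}=0, p_{-1}=1, q_{-2}=1, q_{-1}=0), until the denominator exceeds 17:
  i=0: a_0=10, p_0 = 10*1 + 0 = 10, q_0 = 10*0 + 1 = 1.
  i=1: a_1=1, p_1 = 1*10 + 1 = 11, q_1 = 1*1 + 0 = 1.
  i=2: a_2=3, p_2 = 3*11 + 10 = 43, q_2 = 3*1 + 1 = 4.
  i=3: a_3=1, p_3 = 1*43 + 11 = 54, q_3 = 1*4 + 1 = 5.
  i=4: a_4=1, p_4 = 1*54 + 43 = 97, q_4 = 1*5 + 4 = 9.
  i=5: a_5=2, p_5 = 2*97 + 54 = 248, q_5 = 2*9 + 5 = 23.
q_5 = 23 > 17, so the last convergent with denominator <= 17 is p_4/q_4 = 97/9.
The closest fraction with denominator <= 17 is either p_4/q_4 or the intermediate fraction (k*p_4 + p_3)/(k*q_4 + q_3) with the largest k >= 1 whose denominator stays <= 17; these approach x as k grows, and every other convergent or intermediate fraction in range is farther away.
Largest k: floor((17 - q_3)/q_4) = floor((17 - 5)/9) = 1.
That gives (1*97 + 54)/(1*9 + 5) = 151/14.
Compare the errors: |x - 97/9| = |248*9 - 97*23|/(23*9) = 1/207, and |x - 151/14| = |248*14 - 151*23|/(23*14) = 1/322.
Cross-multiplying, 1*207 = 207 < 322 = 1*322, so 1/322 is smaller: the intermediate fraction 151/14 is closer to x than 97/9.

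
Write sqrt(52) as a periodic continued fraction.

[7; (4, 1, 2, 1, 4, 14)]

Write x_i = (sqrt(52) + m_i)/d_i with (m_0, d_0) = (0, 1). a_0 = floor(sqrt(52)) = 7, since 7^2 = 49 <= 52 < 64 = 8^2.
Iterate m_{i+1} = d_i*a_i - m_i, d_{i+1} = (52 - m_{i+1}^2)/d_i, a_{i+1} = floor((a_0 + m_{i+1})/d_{i+1}):
  m_1 = 1*7 - 0 = 7, d_1 = (52 - 7^2)/1 = 3/1 = 3, a_1 = floor((7 + 7)/3) = 4.
  m_2 = 3*4 - 7 = 5, d_2 = (52 - 5^2)/3 = 27/3 = 9, a_2 = floor((7 + 5)/9) = 1.
  m_3 = 9*1 - 5 = 4, d_3 = (52 - 4^2)/9 = 36/9 = 4, a_3 = floor((7 + 4)/4) = 2.
  m_4 = 4*2 - 4 = 4, d_4 = (52 - 4^2)/4 = 36/4 = 9, a_4 = floor((7 + 4)/9) = 1.
  m_5 = 9*1 - 4 = 5, d_5 = (52 - 5^2)/9 = 27/9 = 3, a_5 = floor((7 + 5)/3) = 4.
  m_6 = 3*4 - 5 = 7, d_6 = (52 - 7^2)/3 = 3/3 = 1, a_6 = floor((7 + 7)/1) = 14.
  m_7 = 1*14 - 7 = 7, d_7 = (52 - 7^2)/1 = 3/1 = 3: (m_7, d_7) = (m_1, d_1) = (7, 3), so from here the quotients repeat a_1, ..., a_6; the period length is 6.
Hence the expansion of sqrt(52) is a_0 = 7 followed by the repeating block 4, 1, 2, 1, 4, 14 (period 6).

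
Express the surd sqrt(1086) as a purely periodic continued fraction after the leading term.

Write x_i = (sqrt(1086) + m_i)/d_i with (m_0, d_0) = (0, 1). a_0 = floor(sqrt(1086)) = 32, since 32^2 = 1024 <= 1086 < 1089 = 33^2.
Iterate m_{i+1} = d_i*a_i - m_i, d_{i+1} = (1086 - m_{i+1}^2)/d_i, a_{i+1} = floor((a_0 + m_{i+1})/d_{i+1}):
  m_1 = 1*32 - 0 = 32, d_1 = (1086 - 32^2)/1 = 62/1 = 62, a_1 = floor((32 + 32)/62) = 1.
  m_2 = 62*1 - 32 = 30, d_2 = (1086 - 30^2)/62 = 186/62 = 3, a_2 = floor((32 + 30)/3) = 20.
  m_3 = 3*20 - 30 = 30, d_3 = (1086 - 30^2)/3 = 186/3 = 62, a_3 = floor((32 + 30)/62) = 1.
  m_4 = 62*1 - 30 = 32, d_4 = (1086 - 32^2)/62 = 62/62 = 1, a_4 = floor((32 + 32)/1) = 64.
  m_5 = 1*64 - 32 = 32, d_5 = (1086 - 32^2)/1 = 62/1 = 62: (m_5, d_5) = (m_1, d_1) = (32, 62), so from here the quotients repeat a_1, ..., a_4; the period length is 4.
Hence the expansion of sqrt(1086) is a_0 = 32 followed by the repeating block 1, 20, 1, 64 (period 4).

[32; (1, 20, 1, 64)]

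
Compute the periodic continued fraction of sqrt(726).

Write x_i = (sqrt(726) + m_i)/d_i with (m_0, d_0) = (0, 1). a_0 = floor(sqrt(726)) = 26, since 26^2 = 676 <= 726 < 729 = 27^2.
Iterate m_{i+1} = d_i*a_i - m_i, d_{i+1} = (726 - m_{i+1}^2)/d_i, a_{i+1} = floor((a_0 + m_{i+1})/d_{i+1}):
  m_1 = 1*26 - 0 = 26, d_1 = (726 - 26^2)/1 = 50/1 = 50, a_1 = floor((26 + 26)/50) = 1.
  m_2 = 50*1 - 26 = 24, d_2 = (726 - 24^2)/50 = 150/50 = 3, a_2 = floor((26 + 24)/3) = 16.
  m_3 = 3*16 - 24 = 24, d_3 = (726 - 24^2)/3 = 150/3 = 50, a_3 = floor((26 + 24)/50) = 1.
  m_4 = 50*1 - 24 = 26, d_4 = (726 - 26^2)/50 = 50/50 = 1, a_4 = floor((26 + 26)/1) = 52.
  m_5 = 1*52 - 26 = 26, d_5 = (726 - 26^2)/1 = 50/1 = 50: (m_5, d_5) = (m_1, d_1) = (26, 50), so from here the quotients repeat a_1, ..., a_4; the period length is 4.
Hence the expansion of sqrt(726) is a_0 = 26 followed by the repeating block 1, 16, 1, 52 (period 4).

[26; (1, 16, 1, 52)]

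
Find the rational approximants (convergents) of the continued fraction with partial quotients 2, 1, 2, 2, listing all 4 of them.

Using the convergent recurrence p_i = a_i*p_{i-1} + p_{i-2}, q_i = a_i*q_{i-1} + q_{i-2} with p_{-2}=0, p_{-1}=1, q_{-2}=1, q_{-1}=0:
  i=0: a_0=2, p_0 = 2*1 + 0 = 2, q_0 = 2*0 + 1 = 1.
  i=1: a_1=1, p_1 = 1*2 + 1 = 3, q_1 = 1*1 + 0 = 1.
  i=2: a_2=2, p_2 = 2*3 + 2 = 8, q_2 = 2*1 + 1 = 3.
  i=3: a_3=2, p_3 = 2*8 + 3 = 19, q_3 = 2*3 + 1 = 7.

2/1, 3/1, 8/3, 19/7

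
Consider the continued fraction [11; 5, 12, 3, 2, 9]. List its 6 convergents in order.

Using the convergent recurrence p_i = a_i*p_{i-1} + p_{i-2}, q_i = a_i*q_{i-1} + q_{i-2} with p_{-2}=0, p_{-1}=1, q_{-2}=1, q_{-1}=0:
  i=0: a_0=11, p_0 = 11*1 + 0 = 11, q_0 = 11*0 + 1 = 1.
  i=1: a_1=5, p_1 = 5*11 + 1 = 56, q_1 = 5*1 + 0 = 5.
  i=2: a_2=12, p_2 = 12*56 + 11 = 683, q_2 = 12*5 + 1 = 61.
  i=3: a_3=3, p_3 = 3*683 + 56 = 2105, q_3 = 3*61 + 5 = 188.
  i=4: a_4=2, p_4 = 2*2105 + 683 = 4893, q_4 = 2*188 + 61 = 437.
  i=5: a_5=9, p_5 = 9*4893 + 2105 = 46142, q_5 = 9*437 + 188 = 4121.

11/1, 56/5, 683/61, 2105/188, 4893/437, 46142/4121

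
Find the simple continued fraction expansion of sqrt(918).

Write x_i = (sqrt(918) + m_i)/d_i with (m_0, d_0) = (0, 1). a_0 = floor(sqrt(918)) = 30, since 30^2 = 900 <= 918 < 961 = 31^2.
Iterate m_{i+1} = d_i*a_i - m_i, d_{i+1} = (918 - m_{i+1}^2)/d_i, a_{i+1} = floor((a_0 + m_{i+1})/d_{i+1}):
  m_1 = 1*30 - 0 = 30, d_1 = (918 - 30^2)/1 = 18/1 = 18, a_1 = floor((30 + 30)/18) = 3.
  m_2 = 18*3 - 30 = 24, d_2 = (918 - 24^2)/18 = 342/18 = 19, a_2 = floor((30 + 24)/19) = 2.
  m_3 = 19*2 - 24 = 14, d_3 = (918 - 14^2)/19 = 722/19 = 38, a_3 = floor((30 + 14)/38) = 1.
  m_4 = 38*1 - 14 = 24, d_4 = (918 - 24^2)/38 = 342/38 = 9, a_4 = floor((30 + 24)/9) = 6.
  m_5 = 9*6 - 24 = 30, d_5 = (918 - 30^2)/9 = 18/9 = 2, a_5 = floor((30 + 30)/2) = 30.
  m_6 = 2*30 - 30 = 30, d_6 = (918 - 30^2)/2 = 18/2 = 9, a_6 = floor((30 + 30)/9) = 6.
  m_7 = 9*6 - 30 = 24, d_7 = (918 - 24^2)/9 = 342/9 = 38, a_7 = floor((30 + 24)/38) = 1.
  m_8 = 38*1 - 24 = 14, d_8 = (918 - 14^2)/38 = 722/38 = 19, a_8 = floor((30 + 14)/19) = 2.
  m_9 = 19*2 - 14 = 24, d_9 = (918 - 24^2)/19 = 342/19 = 18, a_9 = floor((30 + 24)/18) = 3.
  m_10 = 18*3 - 24 = 30, d_10 = (918 - 30^2)/18 = 18/18 = 1, a_10 = floor((30 + 30)/1) = 60.
  m_11 = 1*60 - 30 = 30, d_11 = (918 - 30^2)/1 = 18/1 = 18: (m_11, d_11) = (m_1, d_1) = (30, 18), so from here the quotients repeat a_1, ..., a_10; the period length is 10.
Hence the expansion of sqrt(918) is a_0 = 30 followed by the repeating block 3, 2, 1, 6, 30, 6, 1, 2, 3, 60 (period 10).

[30; (3, 2, 1, 6, 30, 6, 1, 2, 3, 60)]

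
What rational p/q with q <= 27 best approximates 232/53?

Expand x = 232/53 as a continued fraction with the Euclidean algorithm:
  232 = 4*53 + 20, so a_0 = 4.
  53 = 2*20 + 13, so a_1 = 2.
  20 = 1*13 + 7, so a_2 = 1.
  13 = 1*7 + 6, so a_3 = 1.
  7 = 1*6 + 1, so a_4 = 1.
  6 = 6*1 + 0, so a_5 = 6.
so x = [4; 2, 1, 1, 1, 6].
Convergents (p_i = a_i*p_{i-1} + p_{i-2}, q_i = a_i*q_{i-1} + q_{i-2} with p_{-2}=0, p_{-1}=1, q_{-2}=1, q_{-1}=0), until the denominator exceeds 27:
  i=0: a_0=4, p_0 = 4*1 + 0 = 4, q_0 = 4*0 + 1 = 1.
  i=1: a_1=2, p_1 = 2*4 + 1 = 9, q_1 = 2*1 + 0 = 2.
  i=2: a_2=1, p_2 = 1*9 + 4 = 13, q_2 = 1*2 + 1 = 3.
  i=3: a_3=1, p_3 = 1*13 + 9 = 22, q_3 = 1*3 + 2 = 5.
  i=4: a_4=1, p_4 = 1*22 + 13 = 35, q_4 = 1*5 + 3 = 8.
  i=5: a_5=6, p_5 = 6*35 + 22 = 232, q_5 = 6*8 + 5 = 53.
q_5 = 53 > 27, so the last convergent with denominator <= 27 is p_4/q_4 = 35/8.
The closest fraction with denominator <= 27 is either p_4/q_4 or the intermediate fraction (k*p_4 + p_3)/(k*q_4 + q_3) with the largest k >= 1 whose denominator stays <= 27; these approach x as k grows, and every other convergent or intermediate fraction in range is farther away.
Largest k: floor((27 - q_3)/q_4) = floor((27 - 5)/8) = 2.
That gives (2*35 + 22)/(2*8 + 5) = 92/21.
Compare the errors: |x - 35/8| = |232*8 - 35*53|/(53*8) = 1/424, and |x - 92/21| = |232*21 - 92*53|/(53*21) = 4/1113.
Cross-multiplying, 1*1113 = 1113 < 1696 = 4*424, so 1/424 is smaller: the convergent 35/8 is closer to x than 92/21.

35/8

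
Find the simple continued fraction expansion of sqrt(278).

Write x_i = (sqrt(278) + m_i)/d_i with (m_0, d_0) = (0, 1). a_0 = floor(sqrt(278)) = 16, since 16^2 = 256 <= 278 < 289 = 17^2.
Iterate m_{i+1} = d_i*a_i - m_i, d_{i+1} = (278 - m_{i+1}^2)/d_i, a_{i+1} = floor((a_0 + m_{i+1})/d_{i+1}):
  m_1 = 1*16 - 0 = 16, d_1 = (278 - 16^2)/1 = 22/1 = 22, a_1 = floor((16 + 16)/22) = 1.
  m_2 = 22*1 - 16 = 6, d_2 = (278 - 6^2)/22 = 242/22 = 11, a_2 = floor((16 + 6)/11) = 2.
  m_3 = 11*2 - 6 = 16, d_3 = (278 - 16^2)/11 = 22/11 = 2, a_3 = floor((16 + 16)/2) = 16.
  m_4 = 2*16 - 16 = 16, d_4 = (278 - 16^2)/2 = 22/2 = 11, a_4 = floor((16 + 16)/11) = 2.
  m_5 = 11*2 - 16 = 6, d_5 = (278 - 6^2)/11 = 242/11 = 22, a_5 = floor((16 + 6)/22) = 1.
  m_6 = 22*1 - 6 = 16, d_6 = (278 - 16^2)/22 = 22/22 = 1, a_6 = floor((16 + 16)/1) = 32.
  m_7 = 1*32 - 16 = 16, d_7 = (278 - 16^2)/1 = 22/1 = 22: (m_7, d_7) = (m_1, d_1) = (16, 22), so from here the quotients repeat a_1, ..., a_6; the period length is 6.
Hence the expansion of sqrt(278) is a_0 = 16 followed by the repeating block 1, 2, 16, 2, 1, 32 (period 6).

[16; (1, 2, 16, 2, 1, 32)]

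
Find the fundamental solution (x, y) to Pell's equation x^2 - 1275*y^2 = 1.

(x, y) = (4999, 140)

First expand sqrt(1275) as a continued fraction. With x_i = (sqrt(1275) + m_i)/d_i and (m_0, d_0) = (0, 1): a_0 = floor(sqrt(1275)) = 35, since 35^2 = 1225 <= 1275 < 1296 = 36^2.
Iterate m_{i+1} = d_i*a_i - m_i, d_{i+1} = (1275 - m_{i+1}^2)/d_i, a_{i+1} = floor((a_0 + m_{i+1})/d_{i+1}):
  m_1 = 1*35 - 0 = 35, d_1 = (1275 - 35^2)/1 = 50/1 = 50, a_1 = floor((35 + 35)/50) = 1.
  m_2 = 50*1 - 35 = 15, d_2 = (1275 - 15^2)/50 = 1050/50 = 21, a_2 = floor((35 + 15)/21) = 2.
  m_3 = 21*2 - 15 = 27, d_3 = (1275 - 27^2)/21 = 546/21 = 26, a_3 = floor((35 + 27)/26) = 2.
  m_4 = 26*2 - 27 = 25, d_4 = (1275 - 25^2)/26 = 650/26 = 25, a_4 = floor((35 + 25)/25) = 2.
  m_5 = 25*2 - 25 = 25, d_5 = (1275 - 25^2)/25 = 650/25 = 26, a_5 = floor((35 + 25)/26) = 2.
  m_6 = 26*2 - 25 = 27, d_6 = (1275 - 27^2)/26 = 546/26 = 21, a_6 = floor((35 + 27)/21) = 2.
  m_7 = 21*2 - 27 = 15, d_7 = (1275 - 15^2)/21 = 1050/21 = 50, a_7 = floor((35 + 15)/50) = 1.
  m_8 = 50*1 - 15 = 35, d_8 = (1275 - 35^2)/50 = 50/50 = 1, a_8 = floor((35 + 35)/1) = 70.
  m_9 = 1*70 - 35 = 35, d_9 = (1275 - 35^2)/1 = 50/1 = 50: (m_9, d_9) = (m_1, d_1) = (35, 50), so from here the quotients repeat a_1, ..., a_8; the period length is 8.
So sqrt(1275) = [35; (1, 2, 2, 2, 2, 2, 1, 70)] with period length k = 8.
k is even, so the fundamental solution of x^2 - 1275y^2 = 1 is (p_{k-1}, q_{k-1}) = (p_7, q_7); compute convergents through index 7.
Convergents (p_i = a_i*p_{i-1} + p_{i-2}, q_i = a_i*q_{i-1} + q_{i-2} with p_{-2}=0, p_{-1}=1, q_{-2}=1, q_{-1}=0):
  i=0: a_0=35, p_0 = 35*1 + 0 = 35, q_0 = 35*0 + 1 = 1.
  i=1: a_1=1, p_1 = 1*35 + 1 = 36, q_1 = 1*1 + 0 = 1.
  i=2: a_2=2, p_2 = 2*36 + 35 = 107, q_2 = 2*1 + 1 = 3.
  i=3: a_3=2, p_3 = 2*107 + 36 = 250, q_3 = 2*3 + 1 = 7.
  i=4: a_4=2, p_4 = 2*250 + 107 = 607, q_4 = 2*7 + 3 = 17.
  i=5: a_5=2, p_5 = 2*607 + 250 = 1464, q_5 = 2*17 + 7 = 41.
  i=6: a_6=2, p_6 = 2*1464 + 607 = 3535, q_6 = 2*41 + 17 = 99.
  i=7: a_7=1, p_7 = 1*3535 + 1464 = 4999, q_7 = 1*99 + 41 = 140.
Check: 4999^2 - 1275*140^2 = 24990001 - 24990000 = 1, so (x, y) = (4999, 140) solves the equation, and by the theorem it is the least positive solution.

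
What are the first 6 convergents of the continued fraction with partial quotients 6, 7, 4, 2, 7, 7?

6/1, 43/7, 178/29, 399/65, 2971/484, 21196/3453

Using the convergent recurrence p_i = a_i*p_{i-1} + p_{i-2}, q_i = a_i*q_{i-1} + q_{i-2} with p_{-2}=0, p_{-1}=1, q_{-2}=1, q_{-1}=0:
  i=0: a_0=6, p_0 = 6*1 + 0 = 6, q_0 = 6*0 + 1 = 1.
  i=1: a_1=7, p_1 = 7*6 + 1 = 43, q_1 = 7*1 + 0 = 7.
  i=2: a_2=4, p_2 = 4*43 + 6 = 178, q_2 = 4*7 + 1 = 29.
  i=3: a_3=2, p_3 = 2*178 + 43 = 399, q_3 = 2*29 + 7 = 65.
  i=4: a_4=7, p_4 = 7*399 + 178 = 2971, q_4 = 7*65 + 29 = 484.
  i=5: a_5=7, p_5 = 7*2971 + 399 = 21196, q_5 = 7*484 + 65 = 3453.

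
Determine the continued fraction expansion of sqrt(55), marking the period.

Write x_i = (sqrt(55) + m_i)/d_i with (m_0, d_0) = (0, 1). a_0 = floor(sqrt(55)) = 7, since 7^2 = 49 <= 55 < 64 = 8^2.
Iterate m_{i+1} = d_i*a_i - m_i, d_{i+1} = (55 - m_{i+1}^2)/d_i, a_{i+1} = floor((a_0 + m_{i+1})/d_{i+1}):
  m_1 = 1*7 - 0 = 7, d_1 = (55 - 7^2)/1 = 6/1 = 6, a_1 = floor((7 + 7)/6) = 2.
  m_2 = 6*2 - 7 = 5, d_2 = (55 - 5^2)/6 = 30/6 = 5, a_2 = floor((7 + 5)/5) = 2.
  m_3 = 5*2 - 5 = 5, d_3 = (55 - 5^2)/5 = 30/5 = 6, a_3 = floor((7 + 5)/6) = 2.
  m_4 = 6*2 - 5 = 7, d_4 = (55 - 7^2)/6 = 6/6 = 1, a_4 = floor((7 + 7)/1) = 14.
  m_5 = 1*14 - 7 = 7, d_5 = (55 - 7^2)/1 = 6/1 = 6: (m_5, d_5) = (m_1, d_1) = (7, 6), so from here the quotients repeat a_1, ..., a_4; the period length is 4.
Hence the expansion of sqrt(55) is a_0 = 7 followed by the repeating block 2, 2, 2, 14 (period 4).

[7; (2, 2, 2, 14)]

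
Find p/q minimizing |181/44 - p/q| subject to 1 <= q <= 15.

37/9

Expand x = 181/44 as a continued fraction with the Euclidean algorithm:
  181 = 4*44 + 5, so a_0 = 4.
  44 = 8*5 + 4, so a_1 = 8.
  5 = 1*4 + 1, so a_2 = 1.
  4 = 4*1 + 0, so a_3 = 4.
so x = [4; 8, 1, 4].
Convergents (p_i = a_i*p_{i-1} + p_{i-2}, q_i = a_i*q_{i-1} + q_{i-2} with p_{-2}=0, p_{-1}=1, q_{-2}=1, q_{-1}=0), until the denominator exceeds 15:
  i=0: a_0=4, p_0 = 4*1 + 0 = 4, q_0 = 4*0 + 1 = 1.
  i=1: a_1=8, p_1 = 8*4 + 1 = 33, q_1 = 8*1 + 0 = 8.
  i=2: a_2=1, p_2 = 1*33 + 4 = 37, q_2 = 1*8 + 1 = 9.
  i=3: a_3=4, p_3 = 4*37 + 33 = 181, q_3 = 4*9 + 8 = 44.
q_3 = 44 > 15, so the last convergent with denominator <= 15 is p_2/q_2 = 37/9.
The closest fraction with denominator <= 15 is either p_2/q_2 or the intermediate fraction (k*p_2 + p_1)/(k*q_2 + q_1) with the largest k >= 1 whose denominator stays <= 15; these approach x as k grows, and every other convergent or intermediate fraction in range is farther away.
Largest k: floor((15 - q_1)/q_2) = floor((15 - 8)/9) = 0.
Since k = 0, no intermediate fraction beyond p_2/q_2 has denominator <= 15, so the convergent 37/9 is the closest (its error is |181*9 - 37*44|/(44*9) = 1/396).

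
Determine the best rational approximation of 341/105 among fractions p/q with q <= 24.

13/4

Expand x = 341/105 as a continued fraction with the Euclidean algorithm:
  341 = 3*105 + 26, so a_0 = 3.
  105 = 4*26 + 1, so a_1 = 4.
  26 = 26*1 + 0, so a_2 = 26.
so x = [3; 4, 26].
Convergents (p_i = a_i*p_{i-1} + p_{i-2}, q_i = a_i*q_{i-1} + q_{i-2} with p_{-2}=0, p_{-1}=1, q_{-2}=1, q_{-1}=0), until the denominator exceeds 24:
  i=0: a_0=3, p_0 = 3*1 + 0 = 3, q_0 = 3*0 + 1 = 1.
  i=1: a_1=4, p_1 = 4*3 + 1 = 13, q_1 = 4*1 + 0 = 4.
  i=2: a_2=26, p_2 = 26*13 + 3 = 341, q_2 = 26*4 + 1 = 105.
q_2 = 105 > 24, so the last convergent with denominator <= 24 is p_1/q_1 = 13/4.
The closest fraction with denominator <= 24 is either p_1/q_1 or the intermediate fraction (k*p_1 + p_0)/(k*q_1 + q_0) with the largest k >= 1 whose denominator stays <= 24; these approach x as k grows, and every other convergent or intermediate fraction in range is farther away.
Largest k: floor((24 - q_0)/q_1) = floor((24 - 1)/4) = 5.
That gives (5*13 + 3)/(5*4 + 1) = 68/21.
Compare the errors: |x - 13/4| = |341*4 - 13*105|/(105*4) = 1/420, and |x - 68/21| = |341*21 - 68*105|/(105*21) = 21/2205.
Cross-multiplying, 1*2205 = 2205 < 8820 = 21*420, so 1/420 is smaller: the convergent 13/4 is closer to x than 68/21.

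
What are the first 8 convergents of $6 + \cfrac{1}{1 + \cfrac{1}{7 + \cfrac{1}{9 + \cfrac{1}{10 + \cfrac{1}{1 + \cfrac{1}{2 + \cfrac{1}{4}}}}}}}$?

6/1, 7/1, 55/8, 502/73, 5075/738, 5577/811, 16229/2360, 70493/10251

Using the convergent recurrence p_i = a_i*p_{i-1} + p_{i-2}, q_i = a_i*q_{i-1} + q_{i-2} with p_{-2}=0, p_{-1}=1, q_{-2}=1, q_{-1}=0:
  i=0: a_0=6, p_0 = 6*1 + 0 = 6, q_0 = 6*0 + 1 = 1.
  i=1: a_1=1, p_1 = 1*6 + 1 = 7, q_1 = 1*1 + 0 = 1.
  i=2: a_2=7, p_2 = 7*7 + 6 = 55, q_2 = 7*1 + 1 = 8.
  i=3: a_3=9, p_3 = 9*55 + 7 = 502, q_3 = 9*8 + 1 = 73.
  i=4: a_4=10, p_4 = 10*502 + 55 = 5075, q_4 = 10*73 + 8 = 738.
  i=5: a_5=1, p_5 = 1*5075 + 502 = 5577, q_5 = 1*738 + 73 = 811.
  i=6: a_6=2, p_6 = 2*5577 + 5075 = 16229, q_6 = 2*811 + 738 = 2360.
  i=7: a_7=4, p_7 = 4*16229 + 5577 = 70493, q_7 = 4*2360 + 811 = 10251.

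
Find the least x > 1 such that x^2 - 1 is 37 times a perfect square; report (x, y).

First expand sqrt(37) as a continued fraction. With x_i = (sqrt(37) + m_i)/d_i and (m_0, d_0) = (0, 1): a_0 = floor(sqrt(37)) = 6, since 6^2 = 36 <= 37 < 49 = 7^2.
Iterate m_{i+1} = d_i*a_i - m_i, d_{i+1} = (37 - m_{i+1}^2)/d_i, a_{i+1} = floor((a_0 + m_{i+1})/d_{i+1}):
  m_1 = 1*6 - 0 = 6, d_1 = (37 - 6^2)/1 = 1/1 = 1, a_1 = floor((6 + 6)/1) = 12.
  m_2 = 1*12 - 6 = 6, d_2 = (37 - 6^2)/1 = 1/1 = 1: (m_2, d_2) = (m_1, d_1) = (6, 1), so from here the quotient a_1 repeats; the period length is 1.
So sqrt(37) = [6; (12)] with period length k = 1.
k is odd, so (p_{k-1}, q_{k-1}) only solves x^2 - 37y^2 = -1 and the fundamental solution of x^2 - 37y^2 = 1 is (p_{2k-1}, q_{2k-1}) = (p_1, q_1); compute convergents through index 1, running through the period twice.
Convergents (p_i = a_i*p_{i-1} + p_{i-2}, q_i = a_i*q_{i-1} + q_{i-2} with p_{-2}=0, p_{-1}=1, q_{-2}=1, q_{-1}=0):
  i=0: a_0=6, p_0 = 6*1 + 0 = 6, q_0 = 6*0 + 1 = 1.
  i=1: a_1=12, p_1 = 12*6 + 1 = 73, q_1 = 12*1 + 0 = 12.
Indeed p_0^2 - 37*q_0^2 = 36 - 37 = -1, not +1.
Check: 73^2 - 37*12^2 = 5329 - 5328 = 1, so (x, y) = (73, 12) solves the equation, and by the theorem it is the least positive solution.

(x, y) = (73, 12)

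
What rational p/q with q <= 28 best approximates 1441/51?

763/27

Expand x = 1441/51 as a continued fraction with the Euclidean algorithm:
  1441 = 28*51 + 13, so a_0 = 28.
  51 = 3*13 + 12, so a_1 = 3.
  13 = 1*12 + 1, so a_2 = 1.
  12 = 12*1 + 0, so a_3 = 12.
so x = [28; 3, 1, 12].
Convergents (p_i = a_i*p_{i-1} + p_{i-2}, q_i = a_i*q_{i-1} + q_{i-2} with p_{-2}=0, p_{-1}=1, q_{-2}=1, q_{-1}=0), until the denominator exceeds 28:
  i=0: a_0=28, p_0 = 28*1 + 0 = 28, q_0 = 28*0 + 1 = 1.
  i=1: a_1=3, p_1 = 3*28 + 1 = 85, q_1 = 3*1 + 0 = 3.
  i=2: a_2=1, p_2 = 1*85 + 28 = 113, q_2 = 1*3 + 1 = 4.
  i=3: a_3=12, p_3 = 12*113 + 85 = 1441, q_3 = 12*4 + 3 = 51.
q_3 = 51 > 28, so the last convergent with denominator <= 28 is p_2/q_2 = 113/4.
The closest fraction with denominator <= 28 is either p_2/q_2 or the intermediate fraction (k*p_2 + p_1)/(k*q_2 + q_1) with the largest k >= 1 whose denominator stays <= 28; these approach x as k grows, and every other convergent or intermediate fraction in range is farther away.
Largest k: floor((28 - q_1)/q_2) = floor((28 - 3)/4) = 6.
That gives (6*113 + 85)/(6*4 + 3) = 763/27.
Compare the errors: |x - 113/4| = |1441*4 - 113*51|/(51*4) = 1/204, and |x - 763/27| = |1441*27 - 763*51|/(51*27) = 6/1377.
Cross-multiplying, 6*204 = 1224 < 1377 = 1*1377, so 6/1377 is smaller: the intermediate fraction 763/27 is closer to x than 113/4.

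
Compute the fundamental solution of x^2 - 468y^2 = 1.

(x, y) = (649, 30)

First expand sqrt(468) as a continued fraction. With x_i = (sqrt(468) + m_i)/d_i and (m_0, d_0) = (0, 1): a_0 = floor(sqrt(468)) = 21, since 21^2 = 441 <= 468 < 484 = 22^2.
Iterate m_{i+1} = d_i*a_i - m_i, d_{i+1} = (468 - m_{i+1}^2)/d_i, a_{i+1} = floor((a_0 + m_{i+1})/d_{i+1}):
  m_1 = 1*21 - 0 = 21, d_1 = (468 - 21^2)/1 = 27/1 = 27, a_1 = floor((21 + 21)/27) = 1.
  m_2 = 27*1 - 21 = 6, d_2 = (468 - 6^2)/27 = 432/27 = 16, a_2 = floor((21 + 6)/16) = 1.
  m_3 = 16*1 - 6 = 10, d_3 = (468 - 10^2)/16 = 368/16 = 23, a_3 = floor((21 + 10)/23) = 1.
  m_4 = 23*1 - 10 = 13, d_4 = (468 - 13^2)/23 = 299/23 = 13, a_4 = floor((21 + 13)/13) = 2.
  m_5 = 13*2 - 13 = 13, d_5 = (468 - 13^2)/13 = 299/13 = 23, a_5 = floor((21 + 13)/23) = 1.
  m_6 = 23*1 - 13 = 10, d_6 = (468 - 10^2)/23 = 368/23 = 16, a_6 = floor((21 + 10)/16) = 1.
  m_7 = 16*1 - 10 = 6, d_7 = (468 - 6^2)/16 = 432/16 = 27, a_7 = floor((21 + 6)/27) = 1.
  m_8 = 27*1 - 6 = 21, d_8 = (468 - 21^2)/27 = 27/27 = 1, a_8 = floor((21 + 21)/1) = 42.
  m_9 = 1*42 - 21 = 21, d_9 = (468 - 21^2)/1 = 27/1 = 27: (m_9, d_9) = (m_1, d_1) = (21, 27), so from here the quotients repeat a_1, ..., a_8; the period length is 8.
So sqrt(468) = [21; (1, 1, 1, 2, 1, 1, 1, 42)] with period length k = 8.
k is even, so the fundamental solution of x^2 - 468y^2 = 1 is (p_{k-1}, q_{k-1}) = (p_7, q_7); compute convergents through index 7.
Convergents (p_i = a_i*p_{i-1} + p_{i-2}, q_i = a_i*q_{i-1} + q_{i-2} with p_{-2}=0, p_{-1}=1, q_{-2}=1, q_{-1}=0):
  i=0: a_0=21, p_0 = 21*1 + 0 = 21, q_0 = 21*0 + 1 = 1.
  i=1: a_1=1, p_1 = 1*21 + 1 = 22, q_1 = 1*1 + 0 = 1.
  i=2: a_2=1, p_2 = 1*22 + 21 = 43, q_2 = 1*1 + 1 = 2.
  i=3: a_3=1, p_3 = 1*43 + 22 = 65, q_3 = 1*2 + 1 = 3.
  i=4: a_4=2, p_4 = 2*65 + 43 = 173, q_4 = 2*3 + 2 = 8.
  i=5: a_5=1, p_5 = 1*173 + 65 = 238, q_5 = 1*8 + 3 = 11.
  i=6: a_6=1, p_6 = 1*238 + 173 = 411, q_6 = 1*11 + 8 = 19.
  i=7: a_7=1, p_7 = 1*411 + 238 = 649, q_7 = 1*19 + 11 = 30.
Check: 649^2 - 468*30^2 = 421201 - 421200 = 1, so (x, y) = (649, 30) solves the equation, and by the theorem it is the least positive solution.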